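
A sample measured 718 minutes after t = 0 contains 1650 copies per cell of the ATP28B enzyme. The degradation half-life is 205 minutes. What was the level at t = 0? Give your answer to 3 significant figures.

Number of half-lives elapsed: n = 718/205 ≈ 3.5024.
A₀ = A × 2^n = 1650 × 2^3.5024 = 1650 × 11.333 ≈ 18699 copies per cell.

18700 copies per cell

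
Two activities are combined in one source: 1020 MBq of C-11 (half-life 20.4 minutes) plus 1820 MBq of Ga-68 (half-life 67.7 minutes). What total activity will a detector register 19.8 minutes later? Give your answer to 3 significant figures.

2010 MBq

C-11: 1020 × (1/2)^(19.8/20.4) = 1020 × (1/2)^0.97059 ≈ 520.5 MBq.
Ga-68: 1820 × (1/2)^(19.8/67.7) = 1820 × (1/2)^0.29247 ≈ 1486 MBq.
Total = 520.5 + 1486 ≈ 2006.5 MBq.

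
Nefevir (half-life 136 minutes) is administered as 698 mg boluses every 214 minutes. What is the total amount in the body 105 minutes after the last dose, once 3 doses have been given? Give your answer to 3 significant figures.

The 3 doses were given 533, 319, 105 minutes ago.
Total = 698·(1/2)^(533/136) + 698·(1/2)^(319/136) + 698·(1/2)^(105/136)
      = 46.141 + 137.33 + 408.74 ≈ 592.21 mg.

592 mg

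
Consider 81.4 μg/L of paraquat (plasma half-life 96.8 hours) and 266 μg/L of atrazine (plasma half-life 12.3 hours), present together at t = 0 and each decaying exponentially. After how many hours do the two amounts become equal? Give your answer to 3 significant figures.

24.1 hours

Set 81.4·(1/2)^(t/96.8) = 266·(1/2)^(t/12.3).
Taking log₂: log₂(81.4/266) = t·(1/96.8 − 1/12.3).
log₂(0.30602) = -1.7083; 1/96.8 − 1/12.3 = -0.07097.
t = -1.7083 / -0.07097 ≈ 24.071 hours.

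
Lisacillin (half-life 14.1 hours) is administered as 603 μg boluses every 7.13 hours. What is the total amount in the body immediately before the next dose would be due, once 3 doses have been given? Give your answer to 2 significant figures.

930 μg

The 3 doses were given 21.39, 14.26, 7.13 hours ago.
Total = 603·(1/2)^(21.39/14.1) + 603·(1/2)^(14.26/14.1) + 603·(1/2)^(7.13/14.1)
      = 210.69 + 299.14 + 424.71 ≈ 934.54 μg.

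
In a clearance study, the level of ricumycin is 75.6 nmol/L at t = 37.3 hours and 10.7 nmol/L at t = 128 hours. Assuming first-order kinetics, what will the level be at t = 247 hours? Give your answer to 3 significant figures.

0.823 nmol/L

Over Δt = 128 − 37.3 = 90.7 hours, the level fell by a factor of 75.6/10.7 ≈ 7.0654.
n = log₂(7.0654) ≈ 2.8208 half-lives, so t½ = 90.7/2.8208 ≈ 32.154 hours.
From t = 128 to t = 247: 10.7 × (1/2)^((247−128)/32.154) ≈ 0.82281 nmol/L.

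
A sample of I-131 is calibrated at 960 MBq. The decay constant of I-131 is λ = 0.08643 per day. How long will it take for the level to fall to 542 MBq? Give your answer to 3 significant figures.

t½ = ln 2 / λ = 0.69315 / 0.08643 ≈ 8.0198 days.
Fraction remaining = 542/960 ≈ 0.56458.
n = log₂(960/542) = ln(1.7712)/ln 2 ≈ 0.82474 half-lives.
t = n × t½ = 0.82474 × 8.0198 ≈ 6.6142 days.

6.61 days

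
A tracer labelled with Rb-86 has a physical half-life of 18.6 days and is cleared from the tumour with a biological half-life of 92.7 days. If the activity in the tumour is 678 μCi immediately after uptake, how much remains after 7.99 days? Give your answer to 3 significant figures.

474 μCi

1/t_eff = 1/t_phys + 1/t_biol = 1/18.6 + 1/92.7 = 0.064551 per day.
t_eff = 18.6 × 92.7 / (18.6 + 92.7) ≈ 15.492 days.
Remaining = 678 × (1/2)^(7.99/15.492) = 678 × (1/2)^0.51576 ≈ 474.21 μCi.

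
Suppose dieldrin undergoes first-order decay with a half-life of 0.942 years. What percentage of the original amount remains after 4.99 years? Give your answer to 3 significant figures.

2.54%

n = 4.99/0.942 ≈ 5.2972 half-lives.
Fraction remaining = (1/2)^5.2972 ≈ 0.025431, i.e. 2.5431%.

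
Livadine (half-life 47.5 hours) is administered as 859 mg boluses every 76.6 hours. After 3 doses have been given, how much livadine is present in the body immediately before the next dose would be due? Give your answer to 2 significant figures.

400 mg

The 3 doses were given 229.8, 153.2, 76.6 hours ago.
Total = 859·(1/2)^(229.8/47.5) + 859·(1/2)^(153.2/47.5) + 859·(1/2)^(76.6/47.5)
      = 30.036 + 91.853 + 280.89 ≈ 402.78 mg.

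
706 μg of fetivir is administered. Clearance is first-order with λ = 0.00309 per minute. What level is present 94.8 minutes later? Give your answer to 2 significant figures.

530 μg

t½ = ln 2 / λ = 0.69315 / 0.00309 ≈ 224.32 minutes.
Number of half-lives: n = 94.8/224.32 ≈ 0.42261.
Remaining = 706 × (1/2)^0.42261 = 706 × 0.74607 ≈ 526.73 μg.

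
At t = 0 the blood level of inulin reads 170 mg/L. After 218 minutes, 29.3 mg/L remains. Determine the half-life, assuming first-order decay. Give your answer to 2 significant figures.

A/A₀ = 29.3/170 ≈ 0.17235.
n = log₂(5.802) ≈ 2.5366 half-lives elapsed in 218 minutes.
t½ = 218/2.5366 ≈ 85.943 minutes.

86 minutes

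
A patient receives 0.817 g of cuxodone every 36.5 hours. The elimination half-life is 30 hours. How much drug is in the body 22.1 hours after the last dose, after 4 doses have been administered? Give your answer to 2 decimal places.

0.83 g

The 4 doses were given 131.6, 95.1, 58.6, 22.1 hours ago.
Total = 0.817·(1/2)^(131.6/30) + 0.817·(1/2)^(95.1/30) + 0.817·(1/2)^(58.6/30) + 0.817·(1/2)^(22.1/30)
      = 0.039057 + 0.090773 + 0.21096 + 0.4903 ≈ 0.8311 g.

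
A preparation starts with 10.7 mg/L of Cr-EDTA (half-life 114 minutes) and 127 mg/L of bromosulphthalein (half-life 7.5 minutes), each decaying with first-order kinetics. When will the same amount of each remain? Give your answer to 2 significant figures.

29 minutes

Set 10.7·(1/2)^(t/114) = 127·(1/2)^(t/7.5).
Taking log₂: log₂(10.7/127) = t·(1/114 − 1/7.5).
log₂(0.084252) = -3.5691; 1/114 − 1/7.5 = -0.12456.
t = -3.5691 / -0.12456 ≈ 28.654 minutes.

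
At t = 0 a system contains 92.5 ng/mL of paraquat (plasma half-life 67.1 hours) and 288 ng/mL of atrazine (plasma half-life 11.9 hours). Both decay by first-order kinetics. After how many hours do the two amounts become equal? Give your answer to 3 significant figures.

Set 92.5·(1/2)^(t/67.1) = 288·(1/2)^(t/11.9).
Taking log₂: log₂(92.5/288) = t·(1/67.1 − 1/11.9).
log₂(0.32118) = -1.6385; 1/67.1 − 1/11.9 = -0.06913.
t = -1.6385 / -0.06913 ≈ 23.702 hours.

23.7 hours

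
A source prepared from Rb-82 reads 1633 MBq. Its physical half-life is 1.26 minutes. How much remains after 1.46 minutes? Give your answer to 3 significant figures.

731 MBq

Number of half-lives: n = 1.46/1.26 ≈ 1.1587.
Remaining = 1633 × (1/2)^1.1587 = 1633 × 0.44791 ≈ 731.43 MBq.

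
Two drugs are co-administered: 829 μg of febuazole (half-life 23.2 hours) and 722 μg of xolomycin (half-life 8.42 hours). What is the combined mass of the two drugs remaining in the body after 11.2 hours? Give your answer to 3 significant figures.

febuazole: 829 × (1/2)^(11.2/23.2) = 829 × (1/2)^0.48276 ≈ 593.24 μg.
xolomycin: 722 × (1/2)^(11.2/8.42) = 722 × (1/2)^1.3302 ≈ 287.16 μg.
Total = 593.24 + 287.16 ≈ 880.39 μg.

880 μg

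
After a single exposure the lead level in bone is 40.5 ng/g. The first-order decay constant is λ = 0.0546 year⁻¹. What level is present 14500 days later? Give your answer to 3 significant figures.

t½ = ln 2 / λ = 0.69315 / 0.0546 ≈ 12.695 years.
Convert the elapsed time: 14500 days = 39.726 years.
Number of half-lives: n = 39.726/12.695 ≈ 3.1293.
Remaining = 40.5 × (1/2)^3.1293 = 40.5 × 0.11429 ≈ 4.6286 ng/g.

4.63 ng/g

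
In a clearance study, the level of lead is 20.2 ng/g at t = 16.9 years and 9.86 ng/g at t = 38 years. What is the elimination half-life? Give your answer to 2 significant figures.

20 years

Over Δt = 38 − 16.9 = 21.1 years, the level fell by a factor of 20.2/9.86 ≈ 2.0487.
n = log₂(2.0487) ≈ 1.0347 half-lives, so t½ = 21.1/1.0347 ≈ 20.392 years.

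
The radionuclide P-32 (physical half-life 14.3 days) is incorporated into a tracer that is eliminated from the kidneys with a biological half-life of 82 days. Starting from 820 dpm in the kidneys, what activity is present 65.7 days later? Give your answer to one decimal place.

1/t_eff = 1/t_phys + 1/t_biol = 1/14.3 + 1/82 = 0.082125 per day.
t_eff = 14.3 × 82 / (14.3 + 82) ≈ 12.177 days.
Remaining = 820 × (1/2)^(65.7/12.177) = 820 × (1/2)^5.3956 ≈ 19.479 dpm.

19.5 dpm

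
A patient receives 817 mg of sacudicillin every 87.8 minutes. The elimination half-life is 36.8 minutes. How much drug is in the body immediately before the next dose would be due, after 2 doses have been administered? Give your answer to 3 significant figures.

186 mg

The 2 doses were given 175.6, 87.8 minutes ago.
Total = 817·(1/2)^(175.6/36.8) + 817·(1/2)^(87.8/36.8)
      = 29.908 + 156.32 ≈ 186.22 mg.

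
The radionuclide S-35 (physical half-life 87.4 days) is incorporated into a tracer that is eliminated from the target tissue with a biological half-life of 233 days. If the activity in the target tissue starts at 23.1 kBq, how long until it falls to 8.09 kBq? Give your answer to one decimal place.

1/t_eff = 1/t_phys + 1/t_biol = 1/87.4 + 1/233 = 0.015733 per day.
t_eff = 87.4 × 233 / (87.4 + 233) ≈ 63.559 days.
n = log₂(23.1/8.09) ≈ 1.5137; t = 1.5137 × 63.559 ≈ 96.208 days.

96.2 days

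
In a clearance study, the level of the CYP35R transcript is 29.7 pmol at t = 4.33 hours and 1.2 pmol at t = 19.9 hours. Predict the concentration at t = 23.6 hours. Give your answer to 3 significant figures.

0.560 pmol

Over Δt = 19.9 − 4.33 = 15.57 hours, the level fell by a factor of 29.7/1.2 ≈ 24.75.
n = log₂(24.75) ≈ 4.6294 half-lives, so t½ = 15.57/4.6294 ≈ 3.3633 hours.
From t = 19.9 to t = 23.6: 1.2 × (1/2)^((23.6−19.9)/3.3633) ≈ 0.55978 pmol.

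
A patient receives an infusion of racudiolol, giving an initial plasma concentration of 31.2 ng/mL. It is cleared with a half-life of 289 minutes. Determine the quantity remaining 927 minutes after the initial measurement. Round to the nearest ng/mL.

Number of half-lives: n = 927/289 ≈ 3.2076.
Remaining = 31.2 × (1/2)^3.2076 = 31.2 × 0.10825 ≈ 3.3773 ng/mL.

3 ng/mL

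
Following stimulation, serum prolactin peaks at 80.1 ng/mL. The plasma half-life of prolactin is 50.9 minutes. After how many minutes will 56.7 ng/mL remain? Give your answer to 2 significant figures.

25 minutes

Fraction remaining = 56.7/80.1 ≈ 0.70787.
n = log₂(80.1/56.7) = ln(1.4127)/ln 2 ≈ 0.49845 half-lives.
t = n × t½ = 0.49845 × 50.9 ≈ 25.371 minutes.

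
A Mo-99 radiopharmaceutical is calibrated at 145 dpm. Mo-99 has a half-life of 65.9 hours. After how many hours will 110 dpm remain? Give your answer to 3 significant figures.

26.3 hours

Fraction remaining = 110/145 ≈ 0.75862.
n = log₂(145/110) = ln(1.3182)/ln 2 ≈ 0.39855 half-lives.
t = n × t½ = 0.39855 × 65.9 ≈ 26.264 hours.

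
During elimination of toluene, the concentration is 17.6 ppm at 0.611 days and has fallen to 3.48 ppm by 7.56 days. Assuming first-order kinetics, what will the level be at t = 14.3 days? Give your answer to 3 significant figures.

Over Δt = 7.56 − 0.611 = 6.949 days, the level fell by a factor of 17.6/3.48 ≈ 5.0575.
n = log₂(5.0575) ≈ 2.3384 half-lives, so t½ = 6.949/2.3384 ≈ 2.9717 days.
From t = 7.56 to t = 14.3: 3.48 × (1/2)^((14.3−7.56)/2.9717) ≈ 0.72247 ppm.

0.722 ppm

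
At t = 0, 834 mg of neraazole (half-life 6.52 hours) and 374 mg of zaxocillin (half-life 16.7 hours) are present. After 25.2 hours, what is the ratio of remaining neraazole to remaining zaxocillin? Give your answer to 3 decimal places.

0.436

neraazole: 834 × (1/2)^(25.2/6.52) = 834 × (1/2)^3.865 ≈ 57.237 mg.
zaxocillin: 374 × (1/2)^(25.2/16.7) = 374 × (1/2)^1.509 ≈ 131.41 mg.
Ratio ≈ 57.237 / 131.41 ≈ 0.43557.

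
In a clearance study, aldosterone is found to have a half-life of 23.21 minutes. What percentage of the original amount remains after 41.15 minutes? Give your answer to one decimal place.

n = 41.15/23.21 ≈ 1.7729 half-lives.
Fraction remaining = (1/2)^1.7729 ≈ 0.29261, i.e. 29.261%.

29.3%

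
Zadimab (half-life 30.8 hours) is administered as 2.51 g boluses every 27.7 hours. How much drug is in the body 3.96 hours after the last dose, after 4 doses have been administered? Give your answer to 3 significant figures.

4.54 g

The 4 doses were given 87.06, 59.36, 31.66, 3.96 hours ago.
Total = 2.51·(1/2)^(87.06/30.8) + 2.51·(1/2)^(59.36/30.8) + 2.51·(1/2)^(31.66/30.8) + 2.51·(1/2)^(3.96/30.8)
      = 0.35381 + 0.65994 + 1.2309 + 2.296 ≈ 4.5407 g.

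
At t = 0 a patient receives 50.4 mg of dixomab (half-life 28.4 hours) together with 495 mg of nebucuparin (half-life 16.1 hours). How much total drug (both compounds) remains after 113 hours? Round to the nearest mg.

7 mg

dixomab: 50.4 × (1/2)^(113/28.4) = 50.4 × (1/2)^3.9789 ≈ 3.1965 mg.
nebucuparin: 495 × (1/2)^(113/16.1) = 495 × (1/2)^7.0186 ≈ 3.8176 mg.
Total = 3.1965 + 3.8176 ≈ 7.014 mg.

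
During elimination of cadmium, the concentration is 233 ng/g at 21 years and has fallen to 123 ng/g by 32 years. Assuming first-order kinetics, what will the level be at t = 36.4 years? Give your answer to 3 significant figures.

Over Δt = 32 − 21 = 11 years, the level fell by a factor of 233/123 ≈ 1.8943.
n = log₂(1.8943) ≈ 0.92167 half-lives, so t½ = 11/0.92167 ≈ 11.935 years.
From t = 32 to t = 36.4: 123 × (1/2)^((36.4−32)/11.935) ≈ 95.263 ng/g.

95.3 ng/g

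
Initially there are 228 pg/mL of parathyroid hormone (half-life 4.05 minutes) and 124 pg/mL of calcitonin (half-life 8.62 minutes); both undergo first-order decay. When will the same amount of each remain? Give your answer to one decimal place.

Set 228·(1/2)^(t/4.05) = 124·(1/2)^(t/8.62).
Taking log₂: log₂(228/124) = t·(1/4.05 − 1/8.62).
log₂(1.8387) = 0.87869; 1/4.05 − 1/8.62 = 0.1309.
t = 0.87869 / 0.1309 ≈ 6.7125 minutes.

6.7 minutes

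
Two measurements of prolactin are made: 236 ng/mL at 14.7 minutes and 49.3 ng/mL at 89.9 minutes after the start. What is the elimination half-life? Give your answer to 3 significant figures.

33.3 minutes

Over Δt = 89.9 − 14.7 = 75.2 minutes, the level fell by a factor of 236/49.3 ≈ 4.787.
n = log₂(4.787) ≈ 2.2591 half-lives, so t½ = 75.2/2.2591 ≈ 33.287 minutes.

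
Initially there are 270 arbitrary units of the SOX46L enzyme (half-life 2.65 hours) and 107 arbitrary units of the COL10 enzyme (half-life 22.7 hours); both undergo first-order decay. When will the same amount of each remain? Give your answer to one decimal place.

4.0 hours

Set 270·(1/2)^(t/2.65) = 107·(1/2)^(t/22.7).
Taking log₂: log₂(270/107) = t·(1/2.65 − 1/22.7).
log₂(2.5234) = 1.3353; 1/2.65 − 1/22.7 = 0.33331.
t = 1.3353 / 0.33331 ≈ 4.0064 hours.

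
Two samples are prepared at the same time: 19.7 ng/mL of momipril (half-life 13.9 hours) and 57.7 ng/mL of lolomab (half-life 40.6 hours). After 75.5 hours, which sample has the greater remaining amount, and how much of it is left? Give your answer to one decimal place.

lolomab, 15.9 ng/mL

momipril: 19.7 × (1/2)^5.4317 ≈ 0.45643 ng/mL.
lolomab: 57.7 × (1/2)^1.8596 ≈ 15.899 ng/mL.
Lolomab has more remaining, at ≈ 15.899 ng/mL.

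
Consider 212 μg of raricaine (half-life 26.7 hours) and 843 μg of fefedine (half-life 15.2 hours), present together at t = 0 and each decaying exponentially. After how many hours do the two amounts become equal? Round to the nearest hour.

70 hours

Set 212·(1/2)^(t/26.7) = 843·(1/2)^(t/15.2).
Taking log₂: log₂(212/843) = t·(1/26.7 − 1/15.2).
log₂(0.25148) = -1.9915; 1/26.7 − 1/15.2 = -0.028336.
t = -1.9915 / -0.028336 ≈ 70.28 hours.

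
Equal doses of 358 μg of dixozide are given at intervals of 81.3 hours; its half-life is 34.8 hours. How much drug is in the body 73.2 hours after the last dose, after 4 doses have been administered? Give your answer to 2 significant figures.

100 μg

The 4 doses were given 317.1, 235.8, 154.5, 73.2 hours ago.
Total = 358·(1/2)^(317.1/34.8) + 358·(1/2)^(235.8/34.8) + 358·(1/2)^(154.5/34.8) + 358·(1/2)^(73.2/34.8)
      = 0.64696 + 3.267 + 16.497 + 83.307 ≈ 103.72 μg.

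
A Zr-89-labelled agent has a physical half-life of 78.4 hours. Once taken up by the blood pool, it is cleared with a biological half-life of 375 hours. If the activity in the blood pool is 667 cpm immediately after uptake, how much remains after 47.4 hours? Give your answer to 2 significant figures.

1/t_eff = 1/t_phys + 1/t_biol = 1/78.4 + 1/375 = 0.015422 per hour.
t_eff = 78.4 × 375 / (78.4 + 375) ≈ 64.843 hours.
Remaining = 667 × (1/2)^(47.4/64.843) = 667 × (1/2)^0.73099 ≈ 401.86 cpm.

400 cpm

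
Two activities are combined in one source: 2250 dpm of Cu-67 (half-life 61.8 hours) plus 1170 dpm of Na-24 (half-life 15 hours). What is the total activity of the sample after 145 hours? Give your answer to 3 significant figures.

444 dpm

Cu-67: 2250 × (1/2)^(145/61.8) = 2250 × (1/2)^2.3463 ≈ 442.47 dpm.
Na-24: 1170 × (1/2)^(145/15) = 1170 × (1/2)^9.6667 ≈ 1.4396 dpm.
Total = 442.47 + 1.4396 ≈ 443.91 dpm.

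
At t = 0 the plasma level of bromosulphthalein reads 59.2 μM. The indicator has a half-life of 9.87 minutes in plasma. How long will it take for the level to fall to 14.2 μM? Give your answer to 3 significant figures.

20.3 minutes

Fraction remaining = 14.2/59.2 ≈ 0.23986.
n = log₂(59.2/14.2) = ln(4.169)/ln 2 ≈ 2.0597 half-lives.
t = n × t½ = 2.0597 × 9.87 ≈ 20.329 minutes.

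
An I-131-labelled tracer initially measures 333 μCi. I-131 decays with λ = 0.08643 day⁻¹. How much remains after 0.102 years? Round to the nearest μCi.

13 μCi

t½ = ln 2 / λ = 0.69315 / 0.08643 ≈ 8.0198 days.
Convert the elapsed time: 0.102 years = 37.23 days.
Number of half-lives: n = 37.23/8.0198 ≈ 4.6423.
Remaining = 333 × (1/2)^4.6423 = 333 × 0.040044 ≈ 13.334 μCi.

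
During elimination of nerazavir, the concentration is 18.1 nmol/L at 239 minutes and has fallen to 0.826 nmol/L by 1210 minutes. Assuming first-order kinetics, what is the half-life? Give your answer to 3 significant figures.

218 minutes

Over Δt = 1210 − 239 = 971 minutes, the level fell by a factor of 18.1/0.826 ≈ 21.913.
n = log₂(21.913) ≈ 4.4537 half-lives, so t½ = 971/4.4537 ≈ 218.02 minutes.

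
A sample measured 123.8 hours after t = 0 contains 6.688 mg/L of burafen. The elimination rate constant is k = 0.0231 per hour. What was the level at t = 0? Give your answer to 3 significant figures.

117 mg/L

t½ = ln 2 / k = 0.69315 / 0.0231 ≈ 30.006 hours.
Number of half-lives elapsed: n = 123.8/30.006 ≈ 4.1258.
A₀ = A × 2^n = 6.688 × 2^4.1258 = 6.688 × 17.458 ≈ 116.76 mg/L.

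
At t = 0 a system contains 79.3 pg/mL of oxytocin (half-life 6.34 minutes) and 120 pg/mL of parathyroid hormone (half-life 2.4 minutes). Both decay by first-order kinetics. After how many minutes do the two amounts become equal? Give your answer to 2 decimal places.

Set 79.3·(1/2)^(t/6.34) = 120·(1/2)^(t/2.4).
Taking log₂: log₂(79.3/120) = t·(1/6.34 − 1/2.4).
log₂(0.66083) = -0.59764; 1/6.34 − 1/2.4 = -0.25894.
t = -0.59764 / -0.25894 ≈ 2.308 minutes.

2.31 minutes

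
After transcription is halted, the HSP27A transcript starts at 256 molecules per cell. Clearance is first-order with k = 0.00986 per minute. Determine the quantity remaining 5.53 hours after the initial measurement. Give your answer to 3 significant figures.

t½ = ln 2 / k = 0.69315 / 0.00986 ≈ 70.299 minutes.
Convert the elapsed time: 5.53 hours = 331.8 minutes.
Number of half-lives: n = 331.8/70.299 ≈ 4.7198.
Remaining = 256 × (1/2)^4.7198 = 256 × 0.037948 ≈ 9.7146 molecules per cell.

9.71 molecules per cell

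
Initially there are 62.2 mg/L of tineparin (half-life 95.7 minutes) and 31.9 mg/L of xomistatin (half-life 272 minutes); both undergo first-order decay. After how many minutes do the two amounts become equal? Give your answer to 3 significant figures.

Set 62.2·(1/2)^(t/95.7) = 31.9·(1/2)^(t/272).
Taking log₂: log₂(62.2/31.9) = t·(1/95.7 − 1/272).
log₂(1.9498) = 0.96336; 1/95.7 − 1/272 = 0.0067729.
t = 0.96336 / 0.0067729 ≈ 142.24 minutes.

142 minutes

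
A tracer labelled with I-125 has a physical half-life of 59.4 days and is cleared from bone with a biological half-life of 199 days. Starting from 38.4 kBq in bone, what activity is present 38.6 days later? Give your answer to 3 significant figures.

1/t_eff = 1/t_phys + 1/t_biol = 1/59.4 + 1/199 = 0.02186 per day.
t_eff = 59.4 × 199 / (59.4 + 199) ≈ 45.745 days.
Remaining = 38.4 × (1/2)^(38.6/45.745) = 38.4 × (1/2)^0.8438 ≈ 21.395 kBq.

21.4 kBq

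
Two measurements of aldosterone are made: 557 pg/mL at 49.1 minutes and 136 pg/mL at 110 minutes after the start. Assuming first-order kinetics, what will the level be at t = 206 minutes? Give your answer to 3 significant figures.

Over Δt = 110 − 49.1 = 60.9 minutes, the level fell by a factor of 557/136 ≈ 4.0956.
n = log₂(4.0956) ≈ 2.0341 half-lives, so t½ = 60.9/2.0341 ≈ 29.94 minutes.
From t = 110 to t = 206: 136 × (1/2)^((206−110)/29.94) ≈ 14.734 pg/mL.

14.7 pg/mL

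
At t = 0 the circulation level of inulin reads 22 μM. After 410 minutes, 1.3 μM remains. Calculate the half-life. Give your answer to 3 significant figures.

100 minutes

A/A₀ = 1.3/22 ≈ 0.059091.
n = log₂(16.923) ≈ 4.0809 half-lives elapsed in 410 minutes.
t½ = 410/4.0809 ≈ 100.47 minutes.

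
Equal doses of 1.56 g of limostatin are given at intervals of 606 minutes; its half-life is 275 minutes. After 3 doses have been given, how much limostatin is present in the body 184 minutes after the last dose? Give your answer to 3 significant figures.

1.24 g

The 3 doses were given 1396, 790, 184 minutes ago.
Total = 1.56·(1/2)^(1396/275) + 1.56·(1/2)^(790/275) + 1.56·(1/2)^(184/275)
      = 0.046237 + 0.21298 + 0.98109 ≈ 1.2403 g.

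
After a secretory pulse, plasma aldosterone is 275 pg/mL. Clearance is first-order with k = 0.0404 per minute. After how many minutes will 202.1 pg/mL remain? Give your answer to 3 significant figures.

t½ = ln 2 / k = 0.69315 / 0.0404 ≈ 17.157 minutes.
Fraction remaining = 202.1/275 ≈ 0.73491.
n = log₂(275/202.1) = ln(1.3607)/ln 2 ≈ 0.44436 half-lives.
t = n × t½ = 0.44436 × 17.157 ≈ 7.624 minutes.

7.62 minutes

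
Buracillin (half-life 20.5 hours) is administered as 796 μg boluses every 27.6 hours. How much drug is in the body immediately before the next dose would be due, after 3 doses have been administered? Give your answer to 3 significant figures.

485 μg

The 3 doses were given 82.8, 55.2, 27.6 hours ago.
Total = 796·(1/2)^(82.8/20.5) + 796·(1/2)^(55.2/20.5) + 796·(1/2)^(27.6/20.5)
      = 48.422 + 123.12 + 313.06 ≈ 484.6 μg.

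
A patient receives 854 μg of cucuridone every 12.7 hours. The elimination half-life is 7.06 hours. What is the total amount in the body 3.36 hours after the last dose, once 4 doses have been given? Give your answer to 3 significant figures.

856 μg

The 4 doses were given 41.46, 28.76, 16.06, 3.36 hours ago.
Total = 854·(1/2)^(41.46/7.06) + 854·(1/2)^(28.76/7.06) + 854·(1/2)^(16.06/7.06) + 854·(1/2)^(3.36/7.06)
      = 14.576 + 50.718 + 176.47 + 614.03 ≈ 855.8 μg.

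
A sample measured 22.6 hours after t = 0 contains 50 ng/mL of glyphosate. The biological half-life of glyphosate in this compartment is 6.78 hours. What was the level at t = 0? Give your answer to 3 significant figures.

Number of half-lives elapsed: n = 22.6/6.78 ≈ 3.3333.
A₀ = A × 2^n = 50 × 2^3.3333 = 50 × 10.079 ≈ 503.97 ng/mL.

504 ng/mL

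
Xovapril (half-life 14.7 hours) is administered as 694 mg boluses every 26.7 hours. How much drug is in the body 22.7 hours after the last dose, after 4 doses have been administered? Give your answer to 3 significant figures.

The 4 doses were given 102.8, 76.1, 49.4, 22.7 hours ago.
Total = 694·(1/2)^(102.8/14.7) + 694·(1/2)^(76.1/14.7) + 694·(1/2)^(49.4/14.7) + 694·(1/2)^(22.7/14.7)
      = 5.4475 + 19.185 + 67.567 + 237.96 ≈ 330.16 mg.

330 mg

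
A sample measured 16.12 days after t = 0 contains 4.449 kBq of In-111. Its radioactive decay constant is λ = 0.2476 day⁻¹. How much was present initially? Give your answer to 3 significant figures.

241 kBq

t½ = ln 2 / λ = 0.69315 / 0.2476 ≈ 2.7995 days.
Number of half-lives elapsed: n = 16.12/2.7995 ≈ 5.7582.
A₀ = A × 2^n = 4.449 × 2^5.7582 = 4.449 × 54.126 ≈ 240.81 kBq.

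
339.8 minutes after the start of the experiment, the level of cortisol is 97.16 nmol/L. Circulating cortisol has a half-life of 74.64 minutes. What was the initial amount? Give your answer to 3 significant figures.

Number of half-lives elapsed: n = 339.8/74.64 ≈ 4.5525.
A₀ = A × 2^n = 97.16 × 2^4.5525 = 97.16 × 23.466 ≈ 2280 nmol/L.

2280 nmol/L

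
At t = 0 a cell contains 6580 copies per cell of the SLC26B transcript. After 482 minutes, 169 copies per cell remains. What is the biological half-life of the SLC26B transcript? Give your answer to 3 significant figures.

A/A₀ = 169/6580 ≈ 0.025684.
n = log₂(38.935) ≈ 5.283 half-lives elapsed in 482 minutes.
t½ = 482/5.283 ≈ 91.236 minutes.

91.2 minutes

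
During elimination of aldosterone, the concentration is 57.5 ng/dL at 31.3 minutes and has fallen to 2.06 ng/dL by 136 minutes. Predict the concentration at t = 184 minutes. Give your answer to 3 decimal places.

0.448 ng/dL

Over Δt = 136 − 31.3 = 104.7 minutes, the level fell by a factor of 57.5/2.06 ≈ 27.913.
n = log₂(27.913) ≈ 4.8028 half-lives, so t½ = 104.7/4.8028 ≈ 21.8 minutes.
From t = 136 to t = 184: 2.06 × (1/2)^((184−136)/21.8) ≈ 0.44775 ng/dL.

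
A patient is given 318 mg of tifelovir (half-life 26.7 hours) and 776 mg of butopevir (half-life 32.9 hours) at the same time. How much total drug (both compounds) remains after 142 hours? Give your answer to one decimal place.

tifelovir: 318 × (1/2)^(142/26.7) = 318 × (1/2)^5.3184 ≈ 7.9697 mg.
butopevir: 776 × (1/2)^(142/32.9) = 776 × (1/2)^4.3161 ≈ 38.957 mg.
Total = 7.9697 + 38.957 ≈ 46.927 mg.

46.9 mg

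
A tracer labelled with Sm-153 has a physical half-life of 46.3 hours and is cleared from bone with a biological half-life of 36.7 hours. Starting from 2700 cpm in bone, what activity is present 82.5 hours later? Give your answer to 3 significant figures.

1/t_eff = 1/t_phys + 1/t_biol = 1/46.3 + 1/36.7 = 0.048846 per hour.
t_eff = 46.3 × 36.7 / (46.3 + 36.7) ≈ 20.472 hours.
Remaining = 2700 × (1/2)^(82.5/20.472) = 2700 × (1/2)^4.0298 ≈ 165.3 cpm.

165 cpm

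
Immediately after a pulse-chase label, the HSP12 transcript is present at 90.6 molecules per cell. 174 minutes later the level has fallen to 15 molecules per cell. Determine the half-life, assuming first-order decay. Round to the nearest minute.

67 minutes

A/A₀ = 15/90.6 ≈ 0.16556.
n = log₂(6.04) ≈ 2.5945 half-lives elapsed in 174 minutes.
t½ = 174/2.5945 ≈ 67.064 minutes.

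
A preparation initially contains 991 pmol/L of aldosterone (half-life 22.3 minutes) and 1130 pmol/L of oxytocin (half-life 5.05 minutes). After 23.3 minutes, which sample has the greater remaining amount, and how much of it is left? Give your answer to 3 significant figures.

aldosterone, 480 pmol/L

aldosterone: 991 × (1/2)^1.0448 ≈ 480.34 pmol/L.
oxytocin: 1130 × (1/2)^4.6139 ≈ 46.15 pmol/L.
Aldosterone has more remaining, at ≈ 480.34 pmol/L.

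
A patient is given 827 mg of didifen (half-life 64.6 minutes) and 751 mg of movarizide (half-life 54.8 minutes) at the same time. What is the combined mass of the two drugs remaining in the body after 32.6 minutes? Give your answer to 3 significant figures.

didifen: 827 × (1/2)^(32.6/64.6) = 827 × (1/2)^0.50464 ≈ 582.9 mg.
movarizide: 751 × (1/2)^(32.6/54.8) = 751 × (1/2)^0.59489 ≈ 497.23 mg.
Total = 582.9 + 497.23 ≈ 1080.1 mg.

1080 mg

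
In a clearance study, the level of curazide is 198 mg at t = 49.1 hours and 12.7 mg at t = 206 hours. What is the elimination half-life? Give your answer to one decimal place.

39.6 hours

Over Δt = 206 − 49.1 = 156.9 hours, the level fell by a factor of 198/12.7 ≈ 15.591.
n = log₂(15.591) ≈ 3.9626 half-lives, so t½ = 156.9/3.9626 ≈ 39.595 hours.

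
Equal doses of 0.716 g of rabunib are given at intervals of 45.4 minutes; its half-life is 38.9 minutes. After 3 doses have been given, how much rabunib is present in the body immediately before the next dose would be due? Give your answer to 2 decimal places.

0.52 g

The 3 doses were given 136.2, 90.8, 45.4 minutes ago.
Total = 0.716·(1/2)^(136.2/38.9) + 0.716·(1/2)^(90.8/38.9) + 0.716·(1/2)^(45.4/38.9)
      = 0.06323 + 0.14199 + 0.31885 ≈ 0.52406 g.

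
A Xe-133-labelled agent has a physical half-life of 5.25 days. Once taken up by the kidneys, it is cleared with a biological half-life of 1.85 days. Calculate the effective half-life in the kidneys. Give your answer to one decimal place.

1.4 days

1/t_eff = 1/t_phys + 1/t_biol = 1/5.25 + 1/1.85 = 0.73102 per day.
t_eff = 5.25 × 1.85 / (5.25 + 1.85) ≈ 1.368 days.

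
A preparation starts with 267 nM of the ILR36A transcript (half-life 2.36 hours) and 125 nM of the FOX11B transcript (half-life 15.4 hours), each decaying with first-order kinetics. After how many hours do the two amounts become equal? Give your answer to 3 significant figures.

Set 267·(1/2)^(t/2.36) = 125·(1/2)^(t/15.4).
Taking log₂: log₂(267/125) = t·(1/2.36 − 1/15.4).
log₂(2.136) = 1.0949; 1/2.36 − 1/15.4 = 0.35879.
t = 1.0949 / 0.35879 ≈ 3.0516 hours.

3.05 hours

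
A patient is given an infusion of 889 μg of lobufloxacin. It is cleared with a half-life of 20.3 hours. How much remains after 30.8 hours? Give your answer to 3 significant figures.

Number of half-lives: n = 30.8/20.3 ≈ 1.5172.
Remaining = 889 × (1/2)^1.5172 = 889 × 0.34935 ≈ 310.58 μg.

311 μg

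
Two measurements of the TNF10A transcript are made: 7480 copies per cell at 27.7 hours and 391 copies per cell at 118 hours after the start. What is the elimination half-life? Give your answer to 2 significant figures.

Over Δt = 118 − 27.7 = 90.3 hours, the level fell by a factor of 7480/391 ≈ 19.13.
n = log₂(19.13) ≈ 4.2578 half-lives, so t½ = 90.3/4.2578 ≈ 21.208 hours.

21 hours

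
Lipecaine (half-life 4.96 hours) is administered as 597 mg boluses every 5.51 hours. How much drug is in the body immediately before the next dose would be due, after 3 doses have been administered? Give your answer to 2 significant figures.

The 3 doses were given 16.53, 11.02, 5.51 hours ago.
Total = 597·(1/2)^(16.53/4.96) + 597·(1/2)^(11.02/4.96) + 597·(1/2)^(5.51/4.96)
      = 59.257 + 127.98 + 276.42 ≈ 463.66 mg.

460 mg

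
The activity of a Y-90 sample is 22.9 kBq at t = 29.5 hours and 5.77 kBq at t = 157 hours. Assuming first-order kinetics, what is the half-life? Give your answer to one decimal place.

64.1 hours

Over Δt = 157 − 29.5 = 127.5 hours, the level fell by a factor of 22.9/5.77 ≈ 3.9688.
n = log₂(3.9688) ≈ 1.9887 half-lives, so t½ = 127.5/1.9887 ≈ 64.112 hours.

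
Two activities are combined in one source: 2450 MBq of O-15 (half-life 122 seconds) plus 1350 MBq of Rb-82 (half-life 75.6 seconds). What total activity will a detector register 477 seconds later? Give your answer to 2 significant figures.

O-15: 2450 × (1/2)^(477/122) = 2450 × (1/2)^3.9098 ≈ 163 MBq.
Rb-82: 1350 × (1/2)^(477/75.6) = 1350 × (1/2)^6.3095 ≈ 17.021 MBq.
Total = 163 + 17.021 ≈ 180.02 MBq.

180 MBq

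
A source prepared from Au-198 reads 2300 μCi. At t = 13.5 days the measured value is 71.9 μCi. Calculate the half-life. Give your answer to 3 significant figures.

2.70 days

A/A₀ = 71.9/2300 ≈ 0.031261.
n = log₂(31.989) ≈ 4.9995 half-lives elapsed in 13.5 days.
t½ = 13.5/4.9995 ≈ 2.7003 days.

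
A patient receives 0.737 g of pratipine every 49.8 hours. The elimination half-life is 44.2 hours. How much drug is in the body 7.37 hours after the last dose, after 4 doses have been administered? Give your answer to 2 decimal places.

1.16 g

The 4 doses were given 156.77, 106.97, 57.17, 7.37 hours ago.
Total = 0.737·(1/2)^(156.77/44.2) + 0.737·(1/2)^(106.97/44.2) + 0.737·(1/2)^(57.17/44.2) + 0.737·(1/2)^(7.37/44.2)
      = 0.063062 + 0.1377 + 0.30068 + 0.65656 ≈ 1.158 g.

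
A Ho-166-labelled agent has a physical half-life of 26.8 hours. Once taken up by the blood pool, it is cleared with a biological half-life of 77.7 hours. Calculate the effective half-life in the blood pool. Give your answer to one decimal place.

1/t_eff = 1/t_phys + 1/t_biol = 1/26.8 + 1/77.7 = 0.050183 per hour.
t_eff = 26.8 × 77.7 / (26.8 + 77.7) ≈ 19.927 hours.

19.9 hours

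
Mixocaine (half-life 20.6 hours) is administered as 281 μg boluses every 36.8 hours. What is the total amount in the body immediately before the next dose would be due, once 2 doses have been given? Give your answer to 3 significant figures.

The 2 doses were given 73.6, 36.8 hours ago.
Total = 281·(1/2)^(73.6/20.6) + 281·(1/2)^(36.8/20.6)
      = 23.615 + 81.46 ≈ 105.07 μg.

105 μg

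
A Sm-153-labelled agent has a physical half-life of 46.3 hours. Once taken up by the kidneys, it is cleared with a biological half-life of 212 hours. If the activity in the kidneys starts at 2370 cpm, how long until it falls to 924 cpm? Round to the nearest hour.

1/t_eff = 1/t_phys + 1/t_biol = 1/46.3 + 1/212 = 0.026315 per hour.
t_eff = 46.3 × 212 / (46.3 + 212) ≈ 38.001 hours.
n = log₂(2370/924) ≈ 1.3589; t = 1.3589 × 38.001 ≈ 51.64 hours.

52 hours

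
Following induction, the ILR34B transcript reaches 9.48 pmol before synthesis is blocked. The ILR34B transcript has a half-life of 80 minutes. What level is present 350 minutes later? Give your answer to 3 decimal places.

0.457 pmol

Number of half-lives: n = 350/80 ≈ 4.375.
Remaining = 9.48 × (1/2)^4.375 = 9.48 × 0.048194 ≈ 0.45688 pmol.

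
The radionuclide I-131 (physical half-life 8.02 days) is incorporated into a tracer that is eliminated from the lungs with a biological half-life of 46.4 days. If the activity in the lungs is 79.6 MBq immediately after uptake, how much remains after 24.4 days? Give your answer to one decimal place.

1/t_eff = 1/t_phys + 1/t_biol = 1/8.02 + 1/46.4 = 0.14624 per day.
t_eff = 8.02 × 46.4 / (8.02 + 46.4) ≈ 6.8381 days.
Remaining = 79.6 × (1/2)^(24.4/6.8381) = 79.6 × (1/2)^3.5683 ≈ 6.7106 MBq.

6.7 MBq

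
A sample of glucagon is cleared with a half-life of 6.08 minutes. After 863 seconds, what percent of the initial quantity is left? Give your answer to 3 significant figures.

19.4%

863 seconds = 14.3833 minutes.
n = 14.3833/6.08 ≈ 2.3657 half-lives.
Fraction remaining = (1/2)^2.3657 ≈ 0.19403, i.e. 19.403%.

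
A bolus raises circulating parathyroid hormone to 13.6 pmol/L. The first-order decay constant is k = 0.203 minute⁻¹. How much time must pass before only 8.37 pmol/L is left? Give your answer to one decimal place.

2.4 minutes

t½ = ln 2 / k = 0.69315 / 0.203 ≈ 3.4145 minutes.
Fraction remaining = 8.37/13.6 ≈ 0.61544.
n = log₂(13.6/8.37) = ln(1.6249)/ln 2 ≈ 0.70031 half-lives.
t = n × t½ = 0.70031 × 3.4145 ≈ 2.3912 minutes.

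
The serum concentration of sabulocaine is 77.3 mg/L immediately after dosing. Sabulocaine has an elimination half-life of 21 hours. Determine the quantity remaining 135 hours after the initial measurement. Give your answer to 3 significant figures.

Number of half-lives: n = 135/21 ≈ 6.4286.
Remaining = 77.3 × (1/2)^6.4286 = 77.3 × 0.011609 ≈ 0.8974 mg/L.

0.897 mg/L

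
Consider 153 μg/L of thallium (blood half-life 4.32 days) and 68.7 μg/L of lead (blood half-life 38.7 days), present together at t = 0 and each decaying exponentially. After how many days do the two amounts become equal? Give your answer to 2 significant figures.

5.6 days

Set 153·(1/2)^(t/4.32) = 68.7·(1/2)^(t/38.7).
Taking log₂: log₂(153/68.7) = t·(1/4.32 − 1/38.7).
log₂(2.2271) = 1.1551; 1/4.32 − 1/38.7 = 0.20564.
t = 1.1551 / 0.20564 ≈ 5.6173 days.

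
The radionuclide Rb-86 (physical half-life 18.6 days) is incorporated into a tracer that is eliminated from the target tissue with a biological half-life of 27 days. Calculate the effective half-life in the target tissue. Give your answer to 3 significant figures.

1/t_eff = 1/t_phys + 1/t_biol = 1/18.6 + 1/27 = 0.0908 per day.
t_eff = 18.6 × 27 / (18.6 + 27) ≈ 11.013 days.

11.0 days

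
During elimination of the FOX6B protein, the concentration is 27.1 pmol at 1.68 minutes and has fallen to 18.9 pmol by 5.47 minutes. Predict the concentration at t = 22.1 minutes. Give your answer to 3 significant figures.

3.89 pmol

Over Δt = 5.47 − 1.68 = 3.79 minutes, the level fell by a factor of 27.1/18.9 ≈ 1.4339.
n = log₂(1.4339) ≈ 0.51991 half-lives, so t½ = 3.79/0.51991 ≈ 7.2898 minutes.
From t = 5.47 to t = 22.1: 18.9 × (1/2)^((22.1−5.47)/7.2898) ≈ 3.888 pmol.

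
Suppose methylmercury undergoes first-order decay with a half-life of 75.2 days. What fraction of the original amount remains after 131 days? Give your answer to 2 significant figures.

0.30

n = 131/75.2 ≈ 1.742 half-lives.
Fraction remaining = (1/2)^1.742 ≈ 0.29895.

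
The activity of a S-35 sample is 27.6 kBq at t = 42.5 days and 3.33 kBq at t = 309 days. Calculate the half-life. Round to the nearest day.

Over Δt = 309 − 42.5 = 266.5 days, the level fell by a factor of 27.6/3.33 ≈ 8.2883.
n = log₂(8.2883) ≈ 3.0511 half-lives, so t½ = 266.5/3.0511 ≈ 87.346 days.

87 days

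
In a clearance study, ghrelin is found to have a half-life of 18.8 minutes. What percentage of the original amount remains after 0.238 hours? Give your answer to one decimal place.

0.238 hours = 14.28 minutes.
n = 14.28/18.8 ≈ 0.75957 half-lives.
Fraction remaining = (1/2)^0.75957 ≈ 0.59067, i.e. 59.067%.

59.1%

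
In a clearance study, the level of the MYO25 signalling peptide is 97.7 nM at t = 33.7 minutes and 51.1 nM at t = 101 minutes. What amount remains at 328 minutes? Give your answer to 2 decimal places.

Over Δt = 101 − 33.7 = 67.3 minutes, the level fell by a factor of 97.7/51.1 ≈ 1.9119.
n = log₂(1.9119) ≈ 0.93504 half-lives, so t½ = 67.3/0.93504 ≈ 71.976 minutes.
From t = 101 to t = 328: 51.1 × (1/2)^((328−101)/71.976) ≈ 5.7415 nM.

5.74 nM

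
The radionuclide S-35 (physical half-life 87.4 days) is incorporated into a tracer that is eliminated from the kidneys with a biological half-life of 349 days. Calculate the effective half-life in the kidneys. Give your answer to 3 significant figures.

1/t_eff = 1/t_phys + 1/t_biol = 1/87.4 + 1/349 = 0.014307 per day.
t_eff = 87.4 × 349 / (87.4 + 349) ≈ 69.896 days.

69.9 days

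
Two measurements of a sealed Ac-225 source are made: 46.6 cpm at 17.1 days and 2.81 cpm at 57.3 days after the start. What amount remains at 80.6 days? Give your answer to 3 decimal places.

Over Δt = 57.3 − 17.1 = 40.2 days, the level fell by a factor of 46.6/2.81 ≈ 16.584.
n = log₂(16.584) ≈ 4.0517 half-lives, so t½ = 40.2/4.0517 ≈ 9.9218 days.
From t = 57.3 to t = 80.6: 2.81 × (1/2)^((80.6−57.3)/9.9218) ≈ 0.55179 cpm.

0.552 cpm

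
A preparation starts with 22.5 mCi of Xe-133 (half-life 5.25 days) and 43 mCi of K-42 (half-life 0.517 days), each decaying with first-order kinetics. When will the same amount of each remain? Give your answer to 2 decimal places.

0.54 days

Set 22.5·(1/2)^(t/5.25) = 43·(1/2)^(t/0.517).
Taking log₂: log₂(22.5/43) = t·(1/5.25 − 1/0.517).
log₂(0.52326) = -0.93441; 1/5.25 − 1/0.517 = -1.7438.
t = -0.93441 / -1.7438 ≈ 0.53586 days.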